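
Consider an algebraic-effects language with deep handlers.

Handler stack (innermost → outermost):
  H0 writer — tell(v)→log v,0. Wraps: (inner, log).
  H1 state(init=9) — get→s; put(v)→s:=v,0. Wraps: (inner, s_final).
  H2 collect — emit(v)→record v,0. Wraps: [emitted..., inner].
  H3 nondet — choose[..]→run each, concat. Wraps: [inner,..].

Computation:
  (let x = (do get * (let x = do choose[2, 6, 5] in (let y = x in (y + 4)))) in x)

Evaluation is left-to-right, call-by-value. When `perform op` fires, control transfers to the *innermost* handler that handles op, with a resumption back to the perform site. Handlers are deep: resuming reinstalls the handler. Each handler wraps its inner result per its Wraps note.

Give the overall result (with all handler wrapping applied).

Working:
get @ H1 ⇒ 9
choose[2, 6, 5] @ H3
  branch[0] choose=2:
    H0 returns (54, ())
    H1 returns ((54, ()), 9)
    H2 returns [((54, ()), 9)]
    H3 returns [[((54, ()), 9)]]
  branch[1] choose=6:
    H0 returns (90, ())
    H1 returns ((90, ()), 9)
    H2 returns [((90, ()), 9)]
    H3 returns [[((90, ()), 9)]]
  branch[2] choose=5:
    H0 returns (81, ())
    H1 returns ((81, ()), 9)
    H2 returns [((81, ()), 9)]
    H3 returns [[((81, ()), 9)]]
= [[((54, ()), 9)], [((90, ()), 9)], [((81, ()), 9)]]

Answer: [[((54, ()), 9)], [((90, ()), 9)], [((81, ()), 9)]]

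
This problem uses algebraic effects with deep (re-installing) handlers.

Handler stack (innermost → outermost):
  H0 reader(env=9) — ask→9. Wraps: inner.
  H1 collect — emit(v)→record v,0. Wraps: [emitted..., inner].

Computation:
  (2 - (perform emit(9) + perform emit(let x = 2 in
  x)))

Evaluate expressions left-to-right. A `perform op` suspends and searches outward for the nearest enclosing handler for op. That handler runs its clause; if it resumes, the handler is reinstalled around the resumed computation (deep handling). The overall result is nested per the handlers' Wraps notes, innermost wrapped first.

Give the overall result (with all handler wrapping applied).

Working:
emit(9) @ H1 ⇒ out+=9
emit(2) @ H1 ⇒ out+=2
H0 returns 2
H1 returns [9, 2, 2]
= [9, 2, 2]

Answer: [9, 2, 2]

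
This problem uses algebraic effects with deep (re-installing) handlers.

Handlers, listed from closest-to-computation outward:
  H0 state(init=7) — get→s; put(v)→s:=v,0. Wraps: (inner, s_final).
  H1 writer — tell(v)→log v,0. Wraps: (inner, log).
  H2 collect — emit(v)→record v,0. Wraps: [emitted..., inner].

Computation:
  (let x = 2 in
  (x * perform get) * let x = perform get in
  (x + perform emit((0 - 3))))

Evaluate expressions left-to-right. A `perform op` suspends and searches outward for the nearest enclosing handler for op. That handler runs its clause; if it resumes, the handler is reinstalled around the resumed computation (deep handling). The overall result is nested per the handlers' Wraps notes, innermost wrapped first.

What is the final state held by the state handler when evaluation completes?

Step-by-step:
get @ H0 ⇒ 7
get @ H0 ⇒ 7
emit(-3) @ H2 ⇒ out+=-3
H0 returns (98, 7)
H1 returns ((98, 7), ())
H2 returns [-3, ((98, 7), ())]
= [-3, ((98, 7), ())]

Answer: 7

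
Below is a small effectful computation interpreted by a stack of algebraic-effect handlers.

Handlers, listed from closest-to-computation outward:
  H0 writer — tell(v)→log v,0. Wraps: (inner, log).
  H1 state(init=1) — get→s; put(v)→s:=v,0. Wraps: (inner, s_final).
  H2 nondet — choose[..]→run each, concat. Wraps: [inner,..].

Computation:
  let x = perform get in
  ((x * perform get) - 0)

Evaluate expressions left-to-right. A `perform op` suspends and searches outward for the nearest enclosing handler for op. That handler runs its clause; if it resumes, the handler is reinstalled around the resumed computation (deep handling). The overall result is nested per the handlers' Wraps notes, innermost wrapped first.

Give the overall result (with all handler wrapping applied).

Step-by-step:
get @ H1 ⇒ 1
get @ H1 ⇒ 1
H0 returns (1, ())
H1 returns ((1, ()), 1)
H2 returns [((1, ()), 1)]
= [((1, ()), 1)]

Answer: [((1, ()), 1)]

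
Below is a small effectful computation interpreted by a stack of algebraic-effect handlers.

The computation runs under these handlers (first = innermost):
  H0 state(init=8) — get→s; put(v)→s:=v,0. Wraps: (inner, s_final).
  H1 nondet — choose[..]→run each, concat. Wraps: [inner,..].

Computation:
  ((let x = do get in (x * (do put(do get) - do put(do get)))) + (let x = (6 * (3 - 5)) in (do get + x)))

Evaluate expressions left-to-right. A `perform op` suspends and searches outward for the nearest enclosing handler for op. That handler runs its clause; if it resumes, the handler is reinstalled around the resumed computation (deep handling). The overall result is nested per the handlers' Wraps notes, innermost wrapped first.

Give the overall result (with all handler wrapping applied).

Working:
get @ H0 ⇒ 8
get @ H0 ⇒ 8
put(8) @ H0 ⇒ s:=8
get @ H0 ⇒ 8
put(8) @ H0 ⇒ s:=8
get @ H0 ⇒ 8
H0 returns (-4, 8)
H1 returns [(-4, 8)]
= [(-4, 8)]

Answer: [(-4, 8)]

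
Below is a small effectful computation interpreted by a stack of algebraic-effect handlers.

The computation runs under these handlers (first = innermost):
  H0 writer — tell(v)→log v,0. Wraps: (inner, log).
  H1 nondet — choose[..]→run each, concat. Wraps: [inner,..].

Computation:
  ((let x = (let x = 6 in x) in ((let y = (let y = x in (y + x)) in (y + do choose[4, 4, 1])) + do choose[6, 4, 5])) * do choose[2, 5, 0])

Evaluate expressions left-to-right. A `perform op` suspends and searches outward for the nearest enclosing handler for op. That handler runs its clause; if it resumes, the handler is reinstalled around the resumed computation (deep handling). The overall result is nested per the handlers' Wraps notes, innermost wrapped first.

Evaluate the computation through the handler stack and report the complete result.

Working:
choose[4, 4, 1] @ H1
  branch[0] choose=4:
    choose[6, 4, 5] @ H1
      branch[0] choose=6:
        choose[2, 5, 0] @ H1
          branch[0] choose=2:
            H0 returns (44, ())
            H1 returns [(44, ())]
          branch[1] choose=5:
            H0 returns (110, ())
            H1 returns [(110, ())]
          branch[2] choose=0:
            H0 returns (0, ())
            H1 returns [(0, ())]
      branch[1] choose=4:
        choose[2, 5, 0] @ H1
          branch[0] choose=2:
            H0 returns (40, ())
            H1 returns [(40, ())]
          branch[1] choose=5:
            H0 returns (100, ())
            H1 returns [(100, ())]
          branch[2] choose=0:
            H0 returns (0, ())
            H1 returns [(0, ())]
      branch[2] choose=5:
        choose[2, 5, 0] @ H1
          branch[0] choose=2:
            H0 returns (42, ())
            H1 returns [(42, ())]
          branch[1] choose=5:
            H0 returns (105, ())
            H1 returns [(105, ())]
          branch[2] choose=0:
            H0 returns (0, ())
            H1 returns [(0, ())]
  branch[1] choose=4:
    choose[6, 4, 5] @ H1
      branch[0] choose=6:
        choose[2, 5, 0] @ H1
          branch[0] choose=2:
            H0 returns (44, ())
            H1 returns [(44, ())]
          branch[1] choose=5:
            H0 returns (110, ())
            H1 returns [(110, ())]
          branch[2] choose=0:
            H0 returns (0, ())
            H1 returns [(0, ())]
      branch[1] choose=4:
        choose[2, 5, 0] @ H1
          branch[0] choose=2:
            H0 returns (40, ())
            H1 returns [(40, ())]
          branch[1] choose=5:
            H0 returns (100, ())
            H1 returns [(100, ())]
          branch[2] choose=0:
            H0 returns (0, ())
            H1 returns [(0, ())]
      branch[2] choose=5:
        choose[2, 5, 0] @ H1
          branch[0] choose=2:
            H0 returns (42, ())
            H1 returns [(42, ())]
          branch[1] choose=5:
            H0 returns (105, ())
            H1 returns [(105, ())]
          branch[2] choose=0:
            H0 returns (0, ())
            H1 returns [(0, ())]
  branch[2] choose=1:
    choose[6, 4, 5] @ H1
      branch[0] choose=6:
        choose[2, 5, 0] @ H1
          branch[0] choose=2:
            H0 returns (38, ())
            H1 returns [(38, ())]
          branch[1] choose=5:
            H0 returns (95, ())
            H1 returns [(95, ())]
          branch[2] choose=0:
            H0 returns (0, ())
            H1 returns [(0, ())]
      branch[1] choose=4:
        choose[2, 5, 0] @ H1
          branch[0] choose=2:
            H0 returns (34, ())
            H1 returns [(34, ())]
          branch[1] choose=5:
            H0 returns (85, ())
            H1 returns [(85, ())]
          branch[2] choose=0:
            H0 returns (0, ())
            H1 returns [(0, ())]
      branch[2] choose=5:
        choose[2, 5, 0] @ H1
          branch[0] choose=2:
            H0 returns (36, ())
            H1 returns [(36, ())]
          branch[1] choose=5:
            H0 returns (90, ())
            H1 returns [(90, ())]
          branch[2] choose=0:
            H0 returns (0, ())
            H1 returns [(0, ())]
= [(44, ()), (110, ()), (0, ()), (40, ()), (100, ()), (0, ()), (42, ()), (105, ()), (0, ()), (44, ()), (110, ()), (0, ()), (40, ()), (100, ()), (0, ()), (42, ()), (105, ()), (0, ()), (38, ()), (95, ()), (0, ()), (34, ()), (85, ()), (0, ()), (36, ()), (90, ()), (0, ())]

Answer: [(44, ()), (110, ()), (0, ()), (40, ()), (100, ()), (0, ()), (42, ()), (105, ()), (0, ()), (44, ()), (110, ()), (0, ()), (40, ()), (100, ()), (0, ()), (42, ()), (105, ()), (0, ()), (38, ()), (95, ()), (0, ()), (34, ()), (85, ()), (0, ()), (36, ()), (90, ()), (0, ())]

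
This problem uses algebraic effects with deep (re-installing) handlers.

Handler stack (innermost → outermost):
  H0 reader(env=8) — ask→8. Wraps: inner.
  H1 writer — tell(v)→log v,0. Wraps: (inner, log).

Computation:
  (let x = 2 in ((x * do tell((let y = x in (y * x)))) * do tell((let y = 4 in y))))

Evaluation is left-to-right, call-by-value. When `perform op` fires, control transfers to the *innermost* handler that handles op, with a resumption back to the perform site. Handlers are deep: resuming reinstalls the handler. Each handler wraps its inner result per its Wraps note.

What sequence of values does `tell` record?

Answer: (4, 4)

Evaluation trace:
tell(4) @ H1 ⇒ log+=4
tell(4) @ H1 ⇒ log+=4
H0 returns 0
H1 returns (0, (4, 4))
= (0, (4, 4))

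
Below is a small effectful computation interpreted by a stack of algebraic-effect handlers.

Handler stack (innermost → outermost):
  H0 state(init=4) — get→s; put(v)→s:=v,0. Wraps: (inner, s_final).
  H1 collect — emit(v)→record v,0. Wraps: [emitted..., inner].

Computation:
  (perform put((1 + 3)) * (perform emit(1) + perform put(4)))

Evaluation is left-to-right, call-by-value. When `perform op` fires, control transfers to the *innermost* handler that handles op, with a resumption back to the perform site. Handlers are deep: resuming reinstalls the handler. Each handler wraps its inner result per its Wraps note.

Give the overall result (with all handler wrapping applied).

Answer: [1, (0, 4)]

Working:
put(4) @ H0 ⇒ s:=4
emit(1) @ H1 ⇒ out+=1
put(4) @ H0 ⇒ s:=4
H0 returns (0, 4)
H1 returns [1, (0, 4)]
= [1, (0, 4)]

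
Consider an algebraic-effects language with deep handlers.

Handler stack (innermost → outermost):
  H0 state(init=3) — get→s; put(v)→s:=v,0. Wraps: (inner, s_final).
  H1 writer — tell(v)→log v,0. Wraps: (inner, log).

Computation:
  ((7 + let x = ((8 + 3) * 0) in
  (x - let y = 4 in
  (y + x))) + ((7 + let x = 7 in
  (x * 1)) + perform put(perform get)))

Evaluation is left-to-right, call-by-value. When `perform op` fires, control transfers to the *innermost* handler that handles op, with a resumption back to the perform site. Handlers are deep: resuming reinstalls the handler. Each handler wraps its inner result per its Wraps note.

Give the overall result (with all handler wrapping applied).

Step-by-step:
get @ H0 ⇒ 3
put(3) @ H0 ⇒ s:=3
H0 returns (17, 3)
H1 returns ((17, 3), ())
= ((17, 3), ())

Answer: ((17, 3), ())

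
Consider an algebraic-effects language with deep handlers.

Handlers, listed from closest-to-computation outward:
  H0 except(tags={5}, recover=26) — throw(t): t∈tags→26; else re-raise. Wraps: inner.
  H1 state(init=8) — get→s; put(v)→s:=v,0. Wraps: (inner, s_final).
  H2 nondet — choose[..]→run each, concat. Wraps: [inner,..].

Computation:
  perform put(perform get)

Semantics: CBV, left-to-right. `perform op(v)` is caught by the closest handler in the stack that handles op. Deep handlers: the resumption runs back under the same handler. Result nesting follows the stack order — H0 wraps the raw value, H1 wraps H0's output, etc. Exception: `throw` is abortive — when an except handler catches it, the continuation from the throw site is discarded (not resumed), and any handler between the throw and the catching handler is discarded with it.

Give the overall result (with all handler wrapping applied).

Answer: [(0, 8)]

Working:
get @ H1 ⇒ 8
put(8) @ H1 ⇒ s:=8
H0 returns 0
H1 returns (0, 8)
H2 returns [(0, 8)]
= [(0, 8)]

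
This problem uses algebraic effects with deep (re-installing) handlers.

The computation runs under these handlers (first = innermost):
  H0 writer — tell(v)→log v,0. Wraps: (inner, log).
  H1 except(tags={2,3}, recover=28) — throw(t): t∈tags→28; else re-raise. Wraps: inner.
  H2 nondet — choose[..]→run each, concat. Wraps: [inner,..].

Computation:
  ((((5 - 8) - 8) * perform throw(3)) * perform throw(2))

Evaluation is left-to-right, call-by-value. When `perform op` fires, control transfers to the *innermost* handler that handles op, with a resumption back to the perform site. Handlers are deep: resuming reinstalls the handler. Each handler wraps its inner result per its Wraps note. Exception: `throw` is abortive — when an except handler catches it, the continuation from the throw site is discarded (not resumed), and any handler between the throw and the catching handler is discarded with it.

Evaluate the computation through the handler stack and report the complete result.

Answer: [28]

Evaluation trace:
throw(3) @ H1 caught ⇒ 28
H2 returns [28]
= [28]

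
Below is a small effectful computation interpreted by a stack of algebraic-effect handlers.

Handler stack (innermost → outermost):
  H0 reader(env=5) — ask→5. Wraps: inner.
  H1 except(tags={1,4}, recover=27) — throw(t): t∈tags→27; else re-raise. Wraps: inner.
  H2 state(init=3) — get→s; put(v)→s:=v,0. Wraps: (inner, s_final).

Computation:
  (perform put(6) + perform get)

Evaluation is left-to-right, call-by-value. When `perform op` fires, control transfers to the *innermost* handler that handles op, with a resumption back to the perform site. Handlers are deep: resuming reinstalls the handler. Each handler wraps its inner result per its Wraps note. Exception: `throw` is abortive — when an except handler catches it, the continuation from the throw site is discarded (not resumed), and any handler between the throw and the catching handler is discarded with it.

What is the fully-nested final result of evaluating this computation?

Answer: (6, 6)

Working:
put(6) @ H2 ⇒ s:=6
get @ H2 ⇒ 6
H0 returns 6
H1 returns 6
H2 returns (6, 6)
= (6, 6)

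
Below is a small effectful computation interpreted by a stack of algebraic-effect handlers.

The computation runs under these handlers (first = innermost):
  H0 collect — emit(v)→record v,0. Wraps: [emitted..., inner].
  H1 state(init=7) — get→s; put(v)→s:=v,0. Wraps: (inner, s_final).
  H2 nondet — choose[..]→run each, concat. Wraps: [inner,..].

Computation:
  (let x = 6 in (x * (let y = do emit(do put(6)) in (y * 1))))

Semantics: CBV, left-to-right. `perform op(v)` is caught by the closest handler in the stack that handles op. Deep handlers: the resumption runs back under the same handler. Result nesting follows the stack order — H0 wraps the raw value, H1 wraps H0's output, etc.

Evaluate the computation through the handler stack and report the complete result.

Answer: [([0, 0], 6)]

Evaluation trace:
put(6) @ H1 ⇒ s:=6
emit(0) @ H0 ⇒ out+=0
H0 returns [0, 0]
H1 returns ([0, 0], 6)
H2 returns [([0, 0], 6)]
= [([0, 0], 6)]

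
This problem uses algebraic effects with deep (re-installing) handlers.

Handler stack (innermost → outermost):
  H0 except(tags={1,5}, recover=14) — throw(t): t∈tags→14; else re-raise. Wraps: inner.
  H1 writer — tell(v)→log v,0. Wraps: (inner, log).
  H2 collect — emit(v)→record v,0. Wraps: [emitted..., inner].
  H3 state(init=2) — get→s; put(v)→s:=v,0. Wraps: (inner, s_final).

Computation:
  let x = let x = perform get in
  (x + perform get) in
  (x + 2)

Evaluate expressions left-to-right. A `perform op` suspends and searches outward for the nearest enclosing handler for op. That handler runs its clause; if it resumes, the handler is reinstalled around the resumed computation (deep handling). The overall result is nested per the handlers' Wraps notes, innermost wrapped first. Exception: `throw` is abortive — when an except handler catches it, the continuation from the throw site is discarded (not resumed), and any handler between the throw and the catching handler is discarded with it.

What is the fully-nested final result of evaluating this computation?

Answer: ([(6, ())], 2)

Working:
get @ H3 ⇒ 2
get @ H3 ⇒ 2
H0 returns 6
H1 returns (6, ())
H2 returns [(6, ())]
H3 returns ([(6, ())], 2)
= ([(6, ())], 2)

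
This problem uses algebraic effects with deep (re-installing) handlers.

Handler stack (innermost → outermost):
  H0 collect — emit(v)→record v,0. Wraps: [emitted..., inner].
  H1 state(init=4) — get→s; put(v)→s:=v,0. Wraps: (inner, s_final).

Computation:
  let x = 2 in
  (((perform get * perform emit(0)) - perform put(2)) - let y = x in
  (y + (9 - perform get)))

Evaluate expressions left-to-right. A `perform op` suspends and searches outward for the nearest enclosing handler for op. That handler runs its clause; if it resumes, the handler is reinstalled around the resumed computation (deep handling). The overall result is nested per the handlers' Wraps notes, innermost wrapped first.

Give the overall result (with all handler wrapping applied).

Answer: ([0, -9], 2)

Evaluation trace:
get @ H1 ⇒ 4
emit(0) @ H0 ⇒ out+=0
put(2) @ H1 ⇒ s:=2
get @ H1 ⇒ 2
H0 returns [0, -9]
H1 returns ([0, -9], 2)
= ([0, -9], 2)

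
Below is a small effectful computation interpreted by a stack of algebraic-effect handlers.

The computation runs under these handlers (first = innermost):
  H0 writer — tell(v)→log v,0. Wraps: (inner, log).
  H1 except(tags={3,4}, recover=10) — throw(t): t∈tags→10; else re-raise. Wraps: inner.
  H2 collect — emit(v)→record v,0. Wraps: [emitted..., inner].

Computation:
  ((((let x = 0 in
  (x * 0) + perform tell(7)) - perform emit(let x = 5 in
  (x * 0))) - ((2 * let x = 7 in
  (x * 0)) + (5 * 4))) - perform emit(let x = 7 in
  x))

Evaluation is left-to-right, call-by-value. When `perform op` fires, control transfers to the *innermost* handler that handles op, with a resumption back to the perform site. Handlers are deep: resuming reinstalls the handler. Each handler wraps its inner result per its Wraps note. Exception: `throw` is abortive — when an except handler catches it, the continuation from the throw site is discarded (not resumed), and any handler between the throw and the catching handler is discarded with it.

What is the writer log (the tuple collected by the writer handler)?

Answer: (7)

Evaluation trace:
tell(7) @ H0 ⇒ log+=7
emit(0) @ H2 ⇒ out+=0
emit(7) @ H2 ⇒ out+=7
H0 returns (-20, (7))
H1 returns (-20, (7))
H2 returns [0, 7, (-20, (7))]
= [0, 7, (-20, (7))]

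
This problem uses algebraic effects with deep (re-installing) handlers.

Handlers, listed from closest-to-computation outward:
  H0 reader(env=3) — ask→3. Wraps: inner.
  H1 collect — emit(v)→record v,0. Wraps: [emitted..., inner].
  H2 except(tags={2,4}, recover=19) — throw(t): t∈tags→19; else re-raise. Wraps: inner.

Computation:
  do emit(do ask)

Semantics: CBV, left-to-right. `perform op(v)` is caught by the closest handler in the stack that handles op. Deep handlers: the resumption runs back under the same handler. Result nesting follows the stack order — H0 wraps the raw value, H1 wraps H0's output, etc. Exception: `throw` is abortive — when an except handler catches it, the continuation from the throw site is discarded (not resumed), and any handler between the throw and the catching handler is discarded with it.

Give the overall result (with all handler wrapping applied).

Answer: [3, 0]

Evaluation trace:
ask @ H0 ⇒ 3
emit(3) @ H1 ⇒ out+=3
H0 returns 0
H1 returns [3, 0]
H2 returns [3, 0]
= [3, 0]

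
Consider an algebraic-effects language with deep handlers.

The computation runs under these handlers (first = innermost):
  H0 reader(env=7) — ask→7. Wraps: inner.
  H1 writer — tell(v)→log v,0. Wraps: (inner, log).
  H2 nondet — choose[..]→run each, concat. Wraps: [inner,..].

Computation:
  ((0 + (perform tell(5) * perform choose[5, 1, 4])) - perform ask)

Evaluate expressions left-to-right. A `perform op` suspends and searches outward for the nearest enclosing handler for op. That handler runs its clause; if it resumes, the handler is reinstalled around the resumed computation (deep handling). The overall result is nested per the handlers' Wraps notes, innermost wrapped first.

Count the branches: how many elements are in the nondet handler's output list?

Working:
tell(5) @ H1 ⇒ log+=5
choose[5, 1, 4] @ H2
  branch[0] choose=5:
    ask @ H0 ⇒ 7
    H0 returns -7
    H1 returns (-7, (5))
    H2 returns [(-7, (5))]
  branch[1] choose=1:
    ask @ H0 ⇒ 7
    H0 returns -7
    H1 returns (-7, (5))
    H2 returns [(-7, (5))]
  branch[2] choose=4:
    ask @ H0 ⇒ 7
    H0 returns -7
    H1 returns (-7, (5))
    H2 returns [(-7, (5))]
= [(-7, (5)), (-7, (5)), (-7, (5))]

Answer: 3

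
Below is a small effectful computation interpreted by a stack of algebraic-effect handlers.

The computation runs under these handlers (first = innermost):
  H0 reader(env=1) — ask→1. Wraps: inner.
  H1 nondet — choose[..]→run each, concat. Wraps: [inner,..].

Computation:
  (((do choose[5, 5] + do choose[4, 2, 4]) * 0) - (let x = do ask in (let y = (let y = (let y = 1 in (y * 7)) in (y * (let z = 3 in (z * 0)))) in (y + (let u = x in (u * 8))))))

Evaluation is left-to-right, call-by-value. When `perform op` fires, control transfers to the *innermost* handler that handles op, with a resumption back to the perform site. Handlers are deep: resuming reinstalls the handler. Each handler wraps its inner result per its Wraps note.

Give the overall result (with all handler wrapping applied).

Evaluation trace:
choose[5, 5] @ H1
  branch[0] choose=5:
    choose[4, 2, 4] @ H1
      branch[0] choose=4:
        ask @ H0 ⇒ 1
        H0 returns -8
        H1 returns [-8]
      branch[1] choose=2:
        ask @ H0 ⇒ 1
        H0 returns -8
        H1 returns [-8]
      branch[2] choose=4:
        ask @ H0 ⇒ 1
        H0 returns -8
        H1 returns [-8]
  branch[1] choose=5:
    choose[4, 2, 4] @ H1
      branch[0] choose=4:
        ask @ H0 ⇒ 1
        H0 returns -8
        H1 returns [-8]
      branch[1] choose=2:
        ask @ H0 ⇒ 1
        H0 returns -8
        H1 returns [-8]
      branch[2] choose=4:
        ask @ H0 ⇒ 1
        H0 returns -8
        H1 returns [-8]
= [-8, -8, -8, -8, -8, -8]

Answer: [-8, -8, -8, -8, -8, -8]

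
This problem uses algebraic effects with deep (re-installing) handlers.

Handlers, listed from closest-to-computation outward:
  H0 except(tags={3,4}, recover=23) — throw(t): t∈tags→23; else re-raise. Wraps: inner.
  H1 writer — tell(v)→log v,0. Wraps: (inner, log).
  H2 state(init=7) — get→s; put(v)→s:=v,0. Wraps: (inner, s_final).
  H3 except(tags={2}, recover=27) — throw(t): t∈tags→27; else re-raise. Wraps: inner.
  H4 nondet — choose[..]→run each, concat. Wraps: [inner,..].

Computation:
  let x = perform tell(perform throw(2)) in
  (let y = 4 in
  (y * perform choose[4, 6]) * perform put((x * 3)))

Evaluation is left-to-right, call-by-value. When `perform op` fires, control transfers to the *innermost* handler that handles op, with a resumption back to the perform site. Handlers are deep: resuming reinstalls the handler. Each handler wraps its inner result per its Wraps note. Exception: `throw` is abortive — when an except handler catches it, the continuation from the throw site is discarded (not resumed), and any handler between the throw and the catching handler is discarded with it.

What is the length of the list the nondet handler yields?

Answer: 1

Evaluation trace:
throw(2) @ H0 re-raised
throw(2) @ H3 caught ⇒ 27
H4 returns [27]
= [27]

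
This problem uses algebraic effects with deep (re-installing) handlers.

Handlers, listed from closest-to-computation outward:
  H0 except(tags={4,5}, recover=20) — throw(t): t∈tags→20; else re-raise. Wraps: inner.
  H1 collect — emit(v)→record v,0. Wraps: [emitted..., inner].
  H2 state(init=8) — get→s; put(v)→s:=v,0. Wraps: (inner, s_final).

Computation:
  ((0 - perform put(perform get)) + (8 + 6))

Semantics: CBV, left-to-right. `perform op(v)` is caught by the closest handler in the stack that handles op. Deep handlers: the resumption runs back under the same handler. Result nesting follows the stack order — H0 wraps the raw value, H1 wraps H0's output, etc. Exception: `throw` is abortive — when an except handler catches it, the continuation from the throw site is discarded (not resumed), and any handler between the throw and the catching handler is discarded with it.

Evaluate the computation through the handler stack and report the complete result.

Working:
get @ H2 ⇒ 8
put(8) @ H2 ⇒ s:=8
H0 returns 14
H1 returns [14]
H2 returns ([14], 8)
= ([14], 8)

Answer: ([14], 8)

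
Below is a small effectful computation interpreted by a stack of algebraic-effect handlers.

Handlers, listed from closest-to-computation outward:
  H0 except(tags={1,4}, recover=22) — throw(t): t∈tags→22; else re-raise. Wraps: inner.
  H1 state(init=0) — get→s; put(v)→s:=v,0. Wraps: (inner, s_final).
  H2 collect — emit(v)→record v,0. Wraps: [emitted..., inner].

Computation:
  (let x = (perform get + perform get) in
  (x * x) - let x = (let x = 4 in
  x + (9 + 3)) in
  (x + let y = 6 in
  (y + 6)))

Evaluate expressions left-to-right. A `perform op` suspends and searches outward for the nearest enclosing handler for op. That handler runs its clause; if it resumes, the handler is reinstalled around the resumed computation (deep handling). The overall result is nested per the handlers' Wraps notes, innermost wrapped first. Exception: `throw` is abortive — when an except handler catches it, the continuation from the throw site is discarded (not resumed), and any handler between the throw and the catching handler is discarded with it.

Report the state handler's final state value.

Evaluation trace:
get @ H1 ⇒ 0
get @ H1 ⇒ 0
H0 returns -28
H1 returns (-28, 0)
H2 returns [(-28, 0)]
= [(-28, 0)]

Answer: 0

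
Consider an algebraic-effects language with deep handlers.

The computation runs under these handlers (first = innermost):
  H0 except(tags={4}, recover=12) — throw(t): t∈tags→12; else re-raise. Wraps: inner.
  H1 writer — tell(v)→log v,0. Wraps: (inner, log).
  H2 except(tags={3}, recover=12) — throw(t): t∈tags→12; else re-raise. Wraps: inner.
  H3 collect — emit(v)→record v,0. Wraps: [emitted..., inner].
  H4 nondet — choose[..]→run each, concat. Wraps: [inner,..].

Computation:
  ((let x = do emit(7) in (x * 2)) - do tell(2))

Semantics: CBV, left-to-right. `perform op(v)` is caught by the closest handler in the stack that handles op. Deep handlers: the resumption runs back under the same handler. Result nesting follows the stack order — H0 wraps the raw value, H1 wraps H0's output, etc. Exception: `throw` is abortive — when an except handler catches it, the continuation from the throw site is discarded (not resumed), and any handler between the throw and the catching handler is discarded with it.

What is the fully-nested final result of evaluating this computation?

Step-by-step:
emit(7) @ H3 ⇒ out+=7
tell(2) @ H1 ⇒ log+=2
H0 returns 0
H1 returns (0, (2))
H2 returns (0, (2))
H3 returns [7, (0, (2))]
H4 returns [[7, (0, (2))]]
= [[7, (0, (2))]]

Answer: [[7, (0, (2))]]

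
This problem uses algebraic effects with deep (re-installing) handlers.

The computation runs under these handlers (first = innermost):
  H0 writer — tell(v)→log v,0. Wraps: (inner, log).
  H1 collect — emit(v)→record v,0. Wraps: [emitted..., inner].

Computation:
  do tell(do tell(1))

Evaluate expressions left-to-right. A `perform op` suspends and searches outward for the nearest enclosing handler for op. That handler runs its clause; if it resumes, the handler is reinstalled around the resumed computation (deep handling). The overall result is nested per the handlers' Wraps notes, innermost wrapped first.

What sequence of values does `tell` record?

Evaluation trace:
tell(1) @ H0 ⇒ log+=1
tell(0) @ H0 ⇒ log+=0
H0 returns (0, (1, 0))
H1 returns [(0, (1, 0))]
= [(0, (1, 0))]

Answer: (1, 0)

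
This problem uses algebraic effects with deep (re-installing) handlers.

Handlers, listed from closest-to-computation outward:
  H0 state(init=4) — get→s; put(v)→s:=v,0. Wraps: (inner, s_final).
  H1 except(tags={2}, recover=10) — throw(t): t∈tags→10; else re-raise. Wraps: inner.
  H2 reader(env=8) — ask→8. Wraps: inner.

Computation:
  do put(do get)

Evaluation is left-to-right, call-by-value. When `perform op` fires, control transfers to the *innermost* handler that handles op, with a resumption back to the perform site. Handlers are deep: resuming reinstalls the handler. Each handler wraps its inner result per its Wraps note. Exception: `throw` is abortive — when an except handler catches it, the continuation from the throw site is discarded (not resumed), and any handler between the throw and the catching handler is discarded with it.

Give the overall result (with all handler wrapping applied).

Answer: (0, 4)

Step-by-step:
get @ H0 ⇒ 4
put(4) @ H0 ⇒ s:=4
H0 returns (0, 4)
H1 returns (0, 4)
H2 returns (0, 4)
= (0, 4)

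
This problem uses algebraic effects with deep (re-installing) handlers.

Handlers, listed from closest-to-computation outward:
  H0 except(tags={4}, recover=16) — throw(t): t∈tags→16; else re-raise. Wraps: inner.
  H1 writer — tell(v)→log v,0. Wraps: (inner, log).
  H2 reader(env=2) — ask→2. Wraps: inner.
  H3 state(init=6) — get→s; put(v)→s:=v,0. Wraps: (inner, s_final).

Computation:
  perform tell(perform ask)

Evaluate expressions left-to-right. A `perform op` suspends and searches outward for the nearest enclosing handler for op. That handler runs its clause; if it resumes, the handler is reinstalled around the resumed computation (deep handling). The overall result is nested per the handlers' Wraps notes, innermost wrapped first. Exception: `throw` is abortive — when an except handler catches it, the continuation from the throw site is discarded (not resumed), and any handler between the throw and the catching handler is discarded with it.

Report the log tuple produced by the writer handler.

Answer: (2)

Working:
ask @ H2 ⇒ 2
tell(2) @ H1 ⇒ log+=2
H0 returns 0
H1 returns (0, (2))
H2 returns (0, (2))
H3 returns ((0, (2)), 6)
= ((0, (2)), 6)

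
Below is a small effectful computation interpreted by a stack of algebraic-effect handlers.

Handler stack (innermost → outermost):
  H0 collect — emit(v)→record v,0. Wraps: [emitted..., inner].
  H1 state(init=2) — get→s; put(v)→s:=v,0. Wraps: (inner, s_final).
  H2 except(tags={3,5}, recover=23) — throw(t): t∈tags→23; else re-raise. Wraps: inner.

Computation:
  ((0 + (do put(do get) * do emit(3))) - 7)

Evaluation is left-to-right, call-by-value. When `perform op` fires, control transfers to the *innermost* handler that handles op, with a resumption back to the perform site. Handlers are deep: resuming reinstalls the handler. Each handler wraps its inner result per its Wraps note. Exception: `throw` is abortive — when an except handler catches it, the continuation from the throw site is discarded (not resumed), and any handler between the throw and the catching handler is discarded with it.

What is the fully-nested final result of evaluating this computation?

Step-by-step:
get @ H1 ⇒ 2
put(2) @ H1 ⇒ s:=2
emit(3) @ H0 ⇒ out+=3
H0 returns [3, -7]
H1 returns ([3, -7], 2)
H2 returns ([3, -7], 2)
= ([3, -7], 2)

Answer: ([3, -7], 2)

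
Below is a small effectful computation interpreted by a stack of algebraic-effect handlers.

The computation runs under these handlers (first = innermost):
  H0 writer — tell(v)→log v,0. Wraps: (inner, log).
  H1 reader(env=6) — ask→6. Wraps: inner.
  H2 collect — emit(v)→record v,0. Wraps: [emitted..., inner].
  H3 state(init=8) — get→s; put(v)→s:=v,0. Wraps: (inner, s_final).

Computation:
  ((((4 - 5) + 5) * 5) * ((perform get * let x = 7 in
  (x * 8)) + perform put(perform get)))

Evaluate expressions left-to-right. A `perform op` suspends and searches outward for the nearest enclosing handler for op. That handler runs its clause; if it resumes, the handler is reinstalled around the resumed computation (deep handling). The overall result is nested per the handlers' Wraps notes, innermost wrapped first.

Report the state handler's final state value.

Answer: 8

Step-by-step:
get @ H3 ⇒ 8
get @ H3 ⇒ 8
put(8) @ H3 ⇒ s:=8
H0 returns (8960, ())
H1 returns (8960, ())
H2 returns [(8960, ())]
H3 returns ([(8960, ())], 8)
= ([(8960, ())], 8)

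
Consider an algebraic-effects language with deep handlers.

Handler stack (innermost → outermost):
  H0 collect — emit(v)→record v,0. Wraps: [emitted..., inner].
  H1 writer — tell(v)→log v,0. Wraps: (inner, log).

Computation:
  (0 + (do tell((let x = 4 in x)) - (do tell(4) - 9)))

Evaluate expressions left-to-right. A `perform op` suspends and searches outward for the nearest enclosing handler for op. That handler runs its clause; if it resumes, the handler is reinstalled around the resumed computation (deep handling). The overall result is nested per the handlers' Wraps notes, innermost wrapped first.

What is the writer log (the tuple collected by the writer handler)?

Step-by-step:
tell(4) @ H1 ⇒ log+=4
tell(4) @ H1 ⇒ log+=4
H0 returns [9]
H1 returns ([9], (4, 4))
= ([9], (4, 4))

Answer: (4, 4)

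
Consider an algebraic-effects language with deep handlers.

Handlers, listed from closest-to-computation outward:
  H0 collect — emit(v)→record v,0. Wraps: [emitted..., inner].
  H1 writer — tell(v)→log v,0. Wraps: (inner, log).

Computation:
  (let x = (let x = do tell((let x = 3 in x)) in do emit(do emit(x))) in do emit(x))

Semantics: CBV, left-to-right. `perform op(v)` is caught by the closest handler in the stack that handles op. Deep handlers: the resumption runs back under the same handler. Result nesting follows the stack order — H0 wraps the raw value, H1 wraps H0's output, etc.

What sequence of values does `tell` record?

Working:
tell(3) @ H1 ⇒ log+=3
emit(0) @ H0 ⇒ out+=0
emit(0) @ H0 ⇒ out+=0
emit(0) @ H0 ⇒ out+=0
H0 returns [0, 0, 0, 0]
H1 returns ([0, 0, 0, 0], (3))
= ([0, 0, 0, 0], (3))

Answer: (3)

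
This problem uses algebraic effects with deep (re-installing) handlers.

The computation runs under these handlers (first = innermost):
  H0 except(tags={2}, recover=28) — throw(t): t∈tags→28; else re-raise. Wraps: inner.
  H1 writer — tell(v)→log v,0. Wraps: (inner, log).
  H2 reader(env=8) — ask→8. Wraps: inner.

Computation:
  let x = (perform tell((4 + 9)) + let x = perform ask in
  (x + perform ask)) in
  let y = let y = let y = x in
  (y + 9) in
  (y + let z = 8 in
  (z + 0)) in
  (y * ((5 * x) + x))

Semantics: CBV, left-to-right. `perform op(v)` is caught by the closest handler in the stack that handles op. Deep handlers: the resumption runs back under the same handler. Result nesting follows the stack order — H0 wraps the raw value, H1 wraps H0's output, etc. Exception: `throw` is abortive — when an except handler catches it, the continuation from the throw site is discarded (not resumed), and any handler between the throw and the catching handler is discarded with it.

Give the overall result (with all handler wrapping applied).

Answer: (3168, (13))

Step-by-step:
tell(13) @ H1 ⇒ log+=13
ask @ H2 ⇒ 8
ask @ H2 ⇒ 8
H0 returns 3168
H1 returns (3168, (13))
H2 returns (3168, (13))
= (3168, (13))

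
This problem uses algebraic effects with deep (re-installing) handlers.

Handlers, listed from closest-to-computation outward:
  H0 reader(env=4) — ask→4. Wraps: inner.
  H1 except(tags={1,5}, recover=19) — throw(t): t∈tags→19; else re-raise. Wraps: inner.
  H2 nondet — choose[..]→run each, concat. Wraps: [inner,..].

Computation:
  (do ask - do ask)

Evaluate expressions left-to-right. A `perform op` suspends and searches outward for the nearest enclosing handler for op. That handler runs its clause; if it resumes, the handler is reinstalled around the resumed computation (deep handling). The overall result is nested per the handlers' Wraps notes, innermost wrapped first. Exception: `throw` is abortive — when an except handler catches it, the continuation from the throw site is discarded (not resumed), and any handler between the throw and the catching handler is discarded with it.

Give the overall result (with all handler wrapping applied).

Answer: [0]

Step-by-step:
ask @ H0 ⇒ 4
ask @ H0 ⇒ 4
H0 returns 0
H1 returns 0
H2 returns [0]
= [0]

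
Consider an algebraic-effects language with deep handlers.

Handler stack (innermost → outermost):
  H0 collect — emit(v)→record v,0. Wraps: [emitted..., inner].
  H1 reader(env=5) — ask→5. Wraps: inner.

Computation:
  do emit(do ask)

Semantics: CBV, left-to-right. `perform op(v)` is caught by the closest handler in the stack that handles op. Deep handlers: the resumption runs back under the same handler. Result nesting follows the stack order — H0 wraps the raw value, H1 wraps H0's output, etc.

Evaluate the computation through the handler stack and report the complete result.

Answer: [5, 0]

Step-by-step:
ask @ H1 ⇒ 5
emit(5) @ H0 ⇒ out+=5
H0 returns [5, 0]
H1 returns [5, 0]
= [5, 0]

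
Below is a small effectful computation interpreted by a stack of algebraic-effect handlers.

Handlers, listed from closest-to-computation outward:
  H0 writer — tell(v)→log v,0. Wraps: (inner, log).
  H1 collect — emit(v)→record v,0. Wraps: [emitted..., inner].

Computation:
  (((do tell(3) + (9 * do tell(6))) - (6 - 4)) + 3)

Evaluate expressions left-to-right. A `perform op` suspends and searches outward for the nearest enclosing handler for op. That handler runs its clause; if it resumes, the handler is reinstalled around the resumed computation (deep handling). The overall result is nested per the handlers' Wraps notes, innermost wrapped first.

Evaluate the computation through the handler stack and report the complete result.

Answer: [(1, (3, 6))]

Evaluation trace:
tell(3) @ H0 ⇒ log+=3
tell(6) @ H0 ⇒ log+=6
H0 returns (1, (3, 6))
H1 returns [(1, (3, 6))]
= [(1, (3, 6))]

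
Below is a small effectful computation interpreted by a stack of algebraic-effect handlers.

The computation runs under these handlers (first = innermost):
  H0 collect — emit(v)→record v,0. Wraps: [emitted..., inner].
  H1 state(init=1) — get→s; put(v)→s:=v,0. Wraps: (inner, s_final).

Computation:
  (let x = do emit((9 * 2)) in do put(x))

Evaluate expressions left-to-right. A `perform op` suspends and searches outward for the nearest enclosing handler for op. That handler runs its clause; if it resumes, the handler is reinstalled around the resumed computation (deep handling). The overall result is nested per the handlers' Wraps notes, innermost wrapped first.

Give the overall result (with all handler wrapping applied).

Answer: ([18, 0], 0)

Step-by-step:
emit(18) @ H0 ⇒ out+=18
put(0) @ H1 ⇒ s:=0
H0 returns [18, 0]
H1 returns ([18, 0], 0)
= ([18, 0], 0)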